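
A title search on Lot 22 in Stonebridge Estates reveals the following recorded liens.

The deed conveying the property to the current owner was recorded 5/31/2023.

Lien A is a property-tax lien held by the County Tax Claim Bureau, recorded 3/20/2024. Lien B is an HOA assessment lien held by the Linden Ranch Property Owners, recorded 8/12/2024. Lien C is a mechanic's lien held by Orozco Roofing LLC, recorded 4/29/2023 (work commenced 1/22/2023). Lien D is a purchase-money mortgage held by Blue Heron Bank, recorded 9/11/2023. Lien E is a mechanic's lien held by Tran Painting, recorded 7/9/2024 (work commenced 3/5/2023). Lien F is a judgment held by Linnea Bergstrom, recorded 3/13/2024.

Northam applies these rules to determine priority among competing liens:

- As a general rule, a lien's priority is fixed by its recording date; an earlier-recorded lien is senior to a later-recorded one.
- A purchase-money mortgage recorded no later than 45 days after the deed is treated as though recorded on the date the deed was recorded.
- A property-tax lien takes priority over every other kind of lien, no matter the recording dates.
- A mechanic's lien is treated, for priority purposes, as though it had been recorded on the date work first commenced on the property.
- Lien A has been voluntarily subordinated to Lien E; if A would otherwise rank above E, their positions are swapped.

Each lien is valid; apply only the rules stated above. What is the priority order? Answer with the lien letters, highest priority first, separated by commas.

Effective dates: C relates back to 1/22/2023 (work commenced); D missed the 45-day window (103 days after the deed), so its recording date stands; E is treated as recorded 3/5/2023, the work-commencement date.
A, as a property-tax lien, has superpriority and ranks first.
Among the remaining liens, by effective date: C (1/22/2023), E (3/5/2023), D (9/11/2023), F (3/13/2024), B (8/12/2024).
A is senior to E before the subordination, so the two trade places.

E, C, A, D, F, B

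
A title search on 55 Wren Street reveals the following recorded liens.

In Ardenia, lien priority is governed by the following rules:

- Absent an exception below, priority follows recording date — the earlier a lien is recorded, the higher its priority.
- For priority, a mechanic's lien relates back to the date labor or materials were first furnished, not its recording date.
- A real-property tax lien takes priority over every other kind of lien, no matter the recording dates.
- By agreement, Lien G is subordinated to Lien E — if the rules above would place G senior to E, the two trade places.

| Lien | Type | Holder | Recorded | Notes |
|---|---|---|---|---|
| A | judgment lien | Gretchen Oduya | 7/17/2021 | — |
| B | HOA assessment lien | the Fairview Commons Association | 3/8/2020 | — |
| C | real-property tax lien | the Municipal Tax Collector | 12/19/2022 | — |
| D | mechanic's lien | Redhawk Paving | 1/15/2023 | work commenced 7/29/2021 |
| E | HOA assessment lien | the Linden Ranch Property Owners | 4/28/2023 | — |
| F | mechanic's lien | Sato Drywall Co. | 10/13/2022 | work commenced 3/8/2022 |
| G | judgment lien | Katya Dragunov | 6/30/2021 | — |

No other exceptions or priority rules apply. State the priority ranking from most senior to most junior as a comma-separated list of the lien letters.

Effective dates: D relates back to 7/29/2021 (work commenced); F is treated as recorded 3/8/2022, the work-commencement date.
C, as a real-property tax lien, has superpriority and ranks first.
Among the remaining liens, by effective date: B (3/8/2020), G (6/30/2021), A (7/17/2021), D (7/29/2021), F (3/8/2022), E (4/28/2023).
G is senior to E before the subordination, so the two trade places.

C, B, E, A, D, F, G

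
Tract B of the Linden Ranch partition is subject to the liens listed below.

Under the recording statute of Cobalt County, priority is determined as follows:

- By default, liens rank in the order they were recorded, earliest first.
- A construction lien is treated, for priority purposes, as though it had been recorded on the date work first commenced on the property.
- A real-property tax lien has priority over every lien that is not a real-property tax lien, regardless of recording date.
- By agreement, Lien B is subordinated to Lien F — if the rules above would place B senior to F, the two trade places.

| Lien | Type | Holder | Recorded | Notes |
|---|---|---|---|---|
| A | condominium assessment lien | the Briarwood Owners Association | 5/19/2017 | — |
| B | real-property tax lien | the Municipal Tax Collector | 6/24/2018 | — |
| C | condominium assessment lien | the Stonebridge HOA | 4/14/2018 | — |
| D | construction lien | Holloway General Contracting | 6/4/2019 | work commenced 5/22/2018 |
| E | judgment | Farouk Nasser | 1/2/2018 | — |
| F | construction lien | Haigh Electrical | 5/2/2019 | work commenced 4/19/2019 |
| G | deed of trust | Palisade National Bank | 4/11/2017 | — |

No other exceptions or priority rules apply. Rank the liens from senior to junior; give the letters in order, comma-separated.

F, G, A, E, C, D, B

First, effective dates: D relates back to 5/22/2018 (work commenced); F is treated as recorded 4/19/2019, the work-commencement date.
B is a real-property tax lien, so it outranks all other liens regardless of date.
Ordering the rest by effective date: G (4/11/2017), A (5/19/2017), E (1/2/2018), C (4/14/2018), D (5/22/2018), F (4/19/2019).
The subordination applies — B was senior to F — so B and F swap.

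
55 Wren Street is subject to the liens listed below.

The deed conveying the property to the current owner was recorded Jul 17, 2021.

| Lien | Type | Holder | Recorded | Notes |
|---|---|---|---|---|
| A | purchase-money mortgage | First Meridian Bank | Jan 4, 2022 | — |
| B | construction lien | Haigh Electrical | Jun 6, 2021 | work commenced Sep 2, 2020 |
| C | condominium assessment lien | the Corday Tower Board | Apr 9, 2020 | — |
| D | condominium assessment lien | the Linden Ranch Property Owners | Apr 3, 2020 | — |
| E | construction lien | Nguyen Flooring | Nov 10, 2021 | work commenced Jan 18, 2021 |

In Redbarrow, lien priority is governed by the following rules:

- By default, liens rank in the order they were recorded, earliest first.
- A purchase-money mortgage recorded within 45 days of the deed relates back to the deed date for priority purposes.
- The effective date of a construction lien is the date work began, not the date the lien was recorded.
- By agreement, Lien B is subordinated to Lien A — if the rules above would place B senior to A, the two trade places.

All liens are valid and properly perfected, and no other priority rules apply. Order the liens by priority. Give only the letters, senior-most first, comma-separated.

D, C, A, E, B

First, effective dates: A missed the 45-day window (171 days after the deed), so its recording date stands; B relates back to Sep 2, 2020 (work commenced); E is treated as recorded Jan 18, 2021, the work-commencement date.
By effective date: D (Apr 3, 2020), C (Apr 9, 2020), B (Sep 2, 2020), E (Jan 18, 2021), A (Jan 4, 2022).
Because B would otherwise rank above A, the subordination swaps them.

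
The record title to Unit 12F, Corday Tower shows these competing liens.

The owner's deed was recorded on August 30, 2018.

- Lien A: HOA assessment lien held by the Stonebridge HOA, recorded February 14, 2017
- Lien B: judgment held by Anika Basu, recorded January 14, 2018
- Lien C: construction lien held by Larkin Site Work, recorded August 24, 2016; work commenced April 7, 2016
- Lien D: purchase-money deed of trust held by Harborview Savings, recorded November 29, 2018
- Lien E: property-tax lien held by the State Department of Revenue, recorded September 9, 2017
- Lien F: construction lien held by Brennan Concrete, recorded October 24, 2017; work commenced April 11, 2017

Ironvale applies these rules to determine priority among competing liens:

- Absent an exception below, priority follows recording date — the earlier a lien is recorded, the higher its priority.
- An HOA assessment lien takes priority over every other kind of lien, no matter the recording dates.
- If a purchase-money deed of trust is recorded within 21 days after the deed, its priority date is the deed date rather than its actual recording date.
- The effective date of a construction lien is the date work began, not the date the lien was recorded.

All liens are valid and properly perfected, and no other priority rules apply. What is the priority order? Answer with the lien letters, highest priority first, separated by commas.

A, C, F, E, B, D

Effective dates: C's effective date is April 7, 2016, when work began; D was recorded 91 days after the deed — beyond 21 days — so no relation-back applies; F relates back to April 11, 2017 (work commenced).
A is an HOA assessment lien and takes priority over every other lien.
Ordering the rest by effective date: C (April 7, 2016), F (April 11, 2017), E (September 9, 2017), B (January 14, 2018), D (November 29, 2018).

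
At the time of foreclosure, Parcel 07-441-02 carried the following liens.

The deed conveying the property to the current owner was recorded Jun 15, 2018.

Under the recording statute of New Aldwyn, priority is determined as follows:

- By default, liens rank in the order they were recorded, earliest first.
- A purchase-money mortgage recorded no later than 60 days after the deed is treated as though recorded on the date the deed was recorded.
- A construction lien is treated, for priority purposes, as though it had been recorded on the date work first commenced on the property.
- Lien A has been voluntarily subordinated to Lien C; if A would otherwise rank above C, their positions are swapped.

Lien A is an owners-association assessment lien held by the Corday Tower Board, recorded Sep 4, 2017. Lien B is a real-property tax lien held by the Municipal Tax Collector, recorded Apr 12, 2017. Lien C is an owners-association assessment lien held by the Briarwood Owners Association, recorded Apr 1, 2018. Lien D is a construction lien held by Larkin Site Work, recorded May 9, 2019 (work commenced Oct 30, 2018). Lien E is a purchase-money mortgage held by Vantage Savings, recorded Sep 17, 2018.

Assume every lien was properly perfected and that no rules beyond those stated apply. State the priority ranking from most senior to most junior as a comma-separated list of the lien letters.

B, C, A, E, D

Adjusting effective dates: D is treated as recorded Oct 30, 2018, the work-commencement date; E was recorded 94 days after the deed — beyond 60 days — so no relation-back applies.
By effective date: B (Apr 12, 2017), A (Sep 4, 2017), C (Apr 1, 2018), E (Sep 17, 2018), D (Oct 30, 2018).
Because A would otherwise rank above C, the subordination swaps them.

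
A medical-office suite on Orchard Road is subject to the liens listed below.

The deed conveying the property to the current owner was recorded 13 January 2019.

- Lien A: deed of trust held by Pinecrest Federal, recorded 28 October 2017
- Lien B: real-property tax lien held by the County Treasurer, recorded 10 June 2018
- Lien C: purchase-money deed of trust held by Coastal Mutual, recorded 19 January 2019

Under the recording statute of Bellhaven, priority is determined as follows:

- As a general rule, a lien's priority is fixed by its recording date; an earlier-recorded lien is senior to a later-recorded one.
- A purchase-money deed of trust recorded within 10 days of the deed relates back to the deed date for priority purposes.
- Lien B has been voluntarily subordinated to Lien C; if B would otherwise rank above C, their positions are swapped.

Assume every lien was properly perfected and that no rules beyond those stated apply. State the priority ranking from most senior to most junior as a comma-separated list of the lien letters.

A, C, B

Effective dates: C relates back to the deed date 13 January 2019.
Sorted by effective date: A (28 October 2017), B (10 June 2018), C (13 January 2019).
B is senior to C before the subordination, so the two trade places.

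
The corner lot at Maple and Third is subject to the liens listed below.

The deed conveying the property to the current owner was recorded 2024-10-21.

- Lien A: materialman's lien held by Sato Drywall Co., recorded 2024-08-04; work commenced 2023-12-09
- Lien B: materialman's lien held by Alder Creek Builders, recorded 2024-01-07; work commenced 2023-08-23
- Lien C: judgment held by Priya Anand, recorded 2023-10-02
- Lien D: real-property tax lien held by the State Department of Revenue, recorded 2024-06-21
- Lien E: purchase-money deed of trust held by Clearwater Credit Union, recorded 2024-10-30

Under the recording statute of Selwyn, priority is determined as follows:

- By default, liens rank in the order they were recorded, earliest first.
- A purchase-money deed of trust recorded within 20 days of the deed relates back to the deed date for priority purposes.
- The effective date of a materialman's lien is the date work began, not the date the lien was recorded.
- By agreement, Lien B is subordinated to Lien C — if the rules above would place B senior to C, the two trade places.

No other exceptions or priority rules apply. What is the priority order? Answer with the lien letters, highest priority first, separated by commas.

Adjusting effective dates: A relates back to 2023-12-09 (work commenced); B is treated as recorded 2023-08-23, the work-commencement date; E relates back to the deed date 2024-10-21.
By effective date, earliest first: B (2023-08-23), C (2023-10-02), A (2023-12-09), D (2024-06-21), E (2024-10-21).
B would otherwise be senior to C, so under the subordination agreement B and C exchange positions.

C, B, A, D, E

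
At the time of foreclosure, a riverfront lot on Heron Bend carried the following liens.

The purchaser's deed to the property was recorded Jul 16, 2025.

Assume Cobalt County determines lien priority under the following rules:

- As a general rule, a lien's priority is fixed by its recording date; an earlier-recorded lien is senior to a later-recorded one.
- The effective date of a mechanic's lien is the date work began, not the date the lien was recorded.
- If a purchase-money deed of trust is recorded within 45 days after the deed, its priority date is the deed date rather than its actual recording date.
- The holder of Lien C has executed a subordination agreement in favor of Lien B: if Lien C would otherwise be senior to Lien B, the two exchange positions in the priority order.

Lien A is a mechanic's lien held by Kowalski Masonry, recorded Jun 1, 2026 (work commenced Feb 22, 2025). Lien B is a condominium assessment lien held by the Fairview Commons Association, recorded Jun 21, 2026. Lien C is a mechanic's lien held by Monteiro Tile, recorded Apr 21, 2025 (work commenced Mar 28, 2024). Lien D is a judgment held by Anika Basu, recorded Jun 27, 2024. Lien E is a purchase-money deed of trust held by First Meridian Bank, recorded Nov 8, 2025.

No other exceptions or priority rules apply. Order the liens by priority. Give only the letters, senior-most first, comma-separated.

B, D, A, E, C

Adjusting effective dates: A's effective date is Feb 22, 2025, when work began; C is treated as recorded Mar 28, 2024, the work-commencement date; E was recorded 115 days after the deed — beyond 45 days — so no relation-back applies.
By effective date, earliest first: C (Mar 28, 2024), D (Jun 27, 2024), A (Feb 22, 2025), E (Nov 8, 2025), B (Jun 21, 2026).
C is senior to B before the subordination, so the two trade places.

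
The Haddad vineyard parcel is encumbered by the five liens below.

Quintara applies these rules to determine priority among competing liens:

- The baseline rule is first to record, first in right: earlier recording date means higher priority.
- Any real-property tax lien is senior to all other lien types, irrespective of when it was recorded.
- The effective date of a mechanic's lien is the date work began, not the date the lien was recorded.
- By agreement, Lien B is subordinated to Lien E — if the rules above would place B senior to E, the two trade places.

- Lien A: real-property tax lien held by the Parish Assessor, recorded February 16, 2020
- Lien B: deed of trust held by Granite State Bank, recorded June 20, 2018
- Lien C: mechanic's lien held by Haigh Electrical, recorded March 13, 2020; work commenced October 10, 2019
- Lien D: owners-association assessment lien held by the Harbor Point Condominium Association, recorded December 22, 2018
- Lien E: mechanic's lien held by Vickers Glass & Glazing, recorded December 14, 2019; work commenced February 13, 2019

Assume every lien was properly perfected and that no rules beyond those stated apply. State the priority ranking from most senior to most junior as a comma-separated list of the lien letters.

A, E, D, B, C

Effective dates: C's effective date is October 10, 2019, when work began; E relates back to February 13, 2019 (work commenced).
A is a real-property tax lien and takes priority over every other lien.
Ordering the rest by effective date: B (June 20, 2018), D (December 22, 2018), E (February 13, 2019), C (October 10, 2019).
B is senior to E before the subordination, so the two trade places.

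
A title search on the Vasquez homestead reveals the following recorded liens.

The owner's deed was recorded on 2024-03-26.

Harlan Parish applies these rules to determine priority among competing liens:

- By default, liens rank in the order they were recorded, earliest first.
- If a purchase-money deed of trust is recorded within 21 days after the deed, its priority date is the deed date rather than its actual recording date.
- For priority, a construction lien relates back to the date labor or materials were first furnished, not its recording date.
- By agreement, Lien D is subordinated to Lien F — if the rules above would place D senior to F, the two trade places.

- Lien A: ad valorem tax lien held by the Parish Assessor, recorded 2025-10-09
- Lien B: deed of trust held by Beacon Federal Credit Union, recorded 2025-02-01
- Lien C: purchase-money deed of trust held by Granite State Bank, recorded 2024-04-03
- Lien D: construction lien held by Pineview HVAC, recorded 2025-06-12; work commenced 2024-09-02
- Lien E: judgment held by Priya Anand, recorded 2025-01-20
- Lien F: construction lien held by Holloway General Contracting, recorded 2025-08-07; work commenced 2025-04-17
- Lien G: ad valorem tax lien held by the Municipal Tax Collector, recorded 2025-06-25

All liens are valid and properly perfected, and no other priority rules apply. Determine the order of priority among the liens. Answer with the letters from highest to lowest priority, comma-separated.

C, F, E, B, D, G, A

Effective dates after the stated exceptions: C relates back to the deed date 2024-03-26; D relates back to 2024-09-02 (work commenced); F relates back to 2025-04-17 (work commenced).
By effective date: C (2024-03-26), D (2024-09-02), E (2025-01-20), B (2025-02-01), F (2025-04-17), G (2025-06-25), A (2025-10-09).
Because D would otherwise rank above F, the subordination swaps them.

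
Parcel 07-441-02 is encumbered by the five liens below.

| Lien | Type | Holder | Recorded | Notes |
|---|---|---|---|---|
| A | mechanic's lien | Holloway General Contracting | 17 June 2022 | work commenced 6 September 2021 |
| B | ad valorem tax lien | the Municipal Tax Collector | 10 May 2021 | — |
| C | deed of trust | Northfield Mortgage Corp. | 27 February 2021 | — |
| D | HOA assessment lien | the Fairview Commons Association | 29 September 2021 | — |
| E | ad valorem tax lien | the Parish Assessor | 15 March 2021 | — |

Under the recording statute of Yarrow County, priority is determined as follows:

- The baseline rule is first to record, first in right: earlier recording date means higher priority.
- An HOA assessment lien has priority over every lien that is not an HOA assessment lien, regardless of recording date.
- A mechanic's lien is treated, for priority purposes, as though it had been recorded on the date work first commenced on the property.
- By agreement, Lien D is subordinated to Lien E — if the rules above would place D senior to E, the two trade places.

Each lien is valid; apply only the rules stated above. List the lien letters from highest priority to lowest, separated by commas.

First, effective dates: A relates back to 6 September 2021 (work commenced).
As an HOA assessment lien, D is senior to every other lien.
Remaining liens by effective date: C (27 February 2021), E (15 March 2021), B (10 May 2021), A (6 September 2021).
The subordination applies — D was senior to E — so D and E swap.

E, C, D, B, A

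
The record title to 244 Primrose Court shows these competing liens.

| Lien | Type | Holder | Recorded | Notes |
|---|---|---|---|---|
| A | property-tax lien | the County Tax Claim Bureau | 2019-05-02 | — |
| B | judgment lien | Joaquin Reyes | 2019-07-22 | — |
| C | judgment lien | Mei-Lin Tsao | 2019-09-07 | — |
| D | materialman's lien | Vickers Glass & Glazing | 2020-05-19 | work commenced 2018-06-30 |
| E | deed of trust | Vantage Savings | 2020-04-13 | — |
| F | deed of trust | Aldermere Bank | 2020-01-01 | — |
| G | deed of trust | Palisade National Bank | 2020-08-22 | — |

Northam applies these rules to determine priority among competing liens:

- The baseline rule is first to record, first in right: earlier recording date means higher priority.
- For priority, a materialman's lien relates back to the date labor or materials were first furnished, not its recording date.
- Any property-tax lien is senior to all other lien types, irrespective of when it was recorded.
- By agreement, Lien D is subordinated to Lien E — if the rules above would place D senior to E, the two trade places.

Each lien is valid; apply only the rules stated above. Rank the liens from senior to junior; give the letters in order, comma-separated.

A, E, B, C, F, D, G

Adjusting effective dates: D's effective date is 2018-06-30, when work began.
As a property-tax lien, A is senior to every other lien.
Remaining liens by effective date: D (2018-06-30), B (2019-07-22), C (2019-09-07), F (2020-01-01), E (2020-04-13), G (2020-08-22).
The subordination applies — D was senior to E — so D and E swap.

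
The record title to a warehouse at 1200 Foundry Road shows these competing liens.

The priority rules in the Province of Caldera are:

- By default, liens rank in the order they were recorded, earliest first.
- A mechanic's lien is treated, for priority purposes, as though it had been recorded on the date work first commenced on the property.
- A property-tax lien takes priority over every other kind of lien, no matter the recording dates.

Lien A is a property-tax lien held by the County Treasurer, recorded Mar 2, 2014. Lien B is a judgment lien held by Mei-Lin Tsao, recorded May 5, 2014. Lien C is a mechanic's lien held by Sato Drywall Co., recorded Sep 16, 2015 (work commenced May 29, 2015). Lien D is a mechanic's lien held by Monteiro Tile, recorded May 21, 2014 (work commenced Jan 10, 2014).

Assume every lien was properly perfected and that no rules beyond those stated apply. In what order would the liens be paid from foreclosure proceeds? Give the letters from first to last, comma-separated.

A, D, B, C

First, effective dates: C relates back to May 29, 2015 (work commenced); D is treated as recorded Jan 10, 2014, the work-commencement date.
A is a property-tax lien and takes priority over every other lien.
Remaining liens by effective date: D (Jan 10, 2014), B (May 5, 2014), C (May 29, 2015).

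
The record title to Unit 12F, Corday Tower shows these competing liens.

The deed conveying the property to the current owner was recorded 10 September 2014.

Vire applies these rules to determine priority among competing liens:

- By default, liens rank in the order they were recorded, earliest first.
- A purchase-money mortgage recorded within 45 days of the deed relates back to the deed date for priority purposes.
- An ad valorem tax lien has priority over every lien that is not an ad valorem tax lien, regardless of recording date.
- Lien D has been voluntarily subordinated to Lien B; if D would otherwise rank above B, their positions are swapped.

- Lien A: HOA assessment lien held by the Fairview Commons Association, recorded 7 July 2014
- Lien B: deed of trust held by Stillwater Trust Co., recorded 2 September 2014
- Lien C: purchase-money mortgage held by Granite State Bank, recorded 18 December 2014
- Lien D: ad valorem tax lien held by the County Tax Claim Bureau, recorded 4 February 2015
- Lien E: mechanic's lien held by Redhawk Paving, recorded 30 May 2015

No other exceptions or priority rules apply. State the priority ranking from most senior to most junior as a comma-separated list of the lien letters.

Effective dates: C missed the 45-day window (99 days after the deed), so its recording date stands.
D, as an ad valorem tax lien, has superpriority and ranks first.
The other liens, earliest effective date first: A (7 July 2014), B (2 September 2014), C (18 December 2014), E (30 May 2015).
D is senior to B before the subordination, so the two trade places.

B, A, D, C, E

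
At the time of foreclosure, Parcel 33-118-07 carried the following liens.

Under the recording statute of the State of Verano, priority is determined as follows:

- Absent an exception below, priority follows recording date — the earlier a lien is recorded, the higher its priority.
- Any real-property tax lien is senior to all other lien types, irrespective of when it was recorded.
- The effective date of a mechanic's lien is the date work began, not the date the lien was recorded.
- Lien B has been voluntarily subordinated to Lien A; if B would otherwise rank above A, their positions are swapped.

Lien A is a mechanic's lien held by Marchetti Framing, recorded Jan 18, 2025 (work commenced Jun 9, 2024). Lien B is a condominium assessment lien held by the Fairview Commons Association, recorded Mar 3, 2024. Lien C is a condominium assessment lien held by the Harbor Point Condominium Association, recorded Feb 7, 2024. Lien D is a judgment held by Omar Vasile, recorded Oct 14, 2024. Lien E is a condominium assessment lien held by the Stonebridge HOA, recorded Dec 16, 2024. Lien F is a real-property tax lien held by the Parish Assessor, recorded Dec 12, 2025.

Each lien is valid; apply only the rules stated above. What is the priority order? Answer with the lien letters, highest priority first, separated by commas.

F, C, A, B, D, E

Effective dates: A is treated as recorded Jun 9, 2024, the work-commencement date.
F, as a real-property tax lien, has superpriority and ranks first.
Ordering the rest by effective date: C (Feb 7, 2024), B (Mar 3, 2024), A (Jun 9, 2024), D (Oct 14, 2024), E (Dec 16, 2024).
B is senior to A before the subordination, so the two trade places.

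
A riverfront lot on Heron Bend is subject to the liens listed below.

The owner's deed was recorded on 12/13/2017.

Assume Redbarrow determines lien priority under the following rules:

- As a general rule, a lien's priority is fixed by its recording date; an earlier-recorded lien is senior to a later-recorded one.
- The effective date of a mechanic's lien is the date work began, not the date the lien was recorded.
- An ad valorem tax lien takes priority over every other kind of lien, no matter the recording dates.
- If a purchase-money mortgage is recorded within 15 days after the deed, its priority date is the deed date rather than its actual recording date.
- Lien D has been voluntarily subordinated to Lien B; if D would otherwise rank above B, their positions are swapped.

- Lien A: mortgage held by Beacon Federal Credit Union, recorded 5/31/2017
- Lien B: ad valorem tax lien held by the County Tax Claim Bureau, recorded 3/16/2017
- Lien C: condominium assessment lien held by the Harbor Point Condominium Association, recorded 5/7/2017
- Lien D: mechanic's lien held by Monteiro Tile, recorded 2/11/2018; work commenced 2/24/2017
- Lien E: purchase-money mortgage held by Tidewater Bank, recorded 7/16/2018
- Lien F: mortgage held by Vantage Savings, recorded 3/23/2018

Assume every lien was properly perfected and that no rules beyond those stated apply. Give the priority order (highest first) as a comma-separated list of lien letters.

B, D, C, A, F, E

Effective dates after the stated exceptions: D's effective date is 2/24/2017, when work began; E was recorded 215 days after the deed, outside the 15-day window, so it keeps its recording date.
As an ad valorem tax lien, B is senior to every other lien.
The other liens, earliest effective date first: D (2/24/2017), C (5/7/2017), A (5/31/2017), F (3/23/2018), E (7/16/2018).
Since D is not senior to B, the subordination leaves the order unchanged.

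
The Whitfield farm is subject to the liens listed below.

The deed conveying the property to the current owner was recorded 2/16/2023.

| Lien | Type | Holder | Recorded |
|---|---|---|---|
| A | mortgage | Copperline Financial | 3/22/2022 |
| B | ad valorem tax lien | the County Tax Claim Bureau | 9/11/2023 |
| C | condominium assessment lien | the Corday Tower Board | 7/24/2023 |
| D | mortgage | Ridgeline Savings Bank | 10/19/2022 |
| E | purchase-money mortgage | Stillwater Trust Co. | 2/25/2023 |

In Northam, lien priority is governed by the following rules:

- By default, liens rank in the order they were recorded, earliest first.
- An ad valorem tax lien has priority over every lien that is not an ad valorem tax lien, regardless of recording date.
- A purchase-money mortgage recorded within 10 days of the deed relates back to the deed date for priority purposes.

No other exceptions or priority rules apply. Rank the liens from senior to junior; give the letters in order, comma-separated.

First, effective dates: E relates back to the deed date 2/16/2023.
B is an ad valorem tax lien and takes priority over every other lien.
Remaining liens by effective date: A (3/22/2022), D (10/19/2022), E (2/16/2023), C (7/24/2023).

B, A, D, E, C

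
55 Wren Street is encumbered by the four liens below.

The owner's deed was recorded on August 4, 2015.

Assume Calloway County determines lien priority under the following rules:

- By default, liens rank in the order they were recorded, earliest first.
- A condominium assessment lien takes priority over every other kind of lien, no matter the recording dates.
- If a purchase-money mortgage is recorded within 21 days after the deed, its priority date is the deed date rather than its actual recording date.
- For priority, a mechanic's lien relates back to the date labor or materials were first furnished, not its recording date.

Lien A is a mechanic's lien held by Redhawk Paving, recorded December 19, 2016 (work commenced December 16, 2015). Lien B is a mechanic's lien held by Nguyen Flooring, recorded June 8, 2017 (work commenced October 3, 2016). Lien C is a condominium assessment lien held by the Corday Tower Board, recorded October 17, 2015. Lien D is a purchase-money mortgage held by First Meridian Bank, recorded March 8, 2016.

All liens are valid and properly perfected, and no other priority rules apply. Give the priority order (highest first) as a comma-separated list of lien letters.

C, A, D, B

Adjusting effective dates: A is treated as recorded December 16, 2015, the work-commencement date; B's effective date is October 3, 2016, when work began; D missed the 21-day window (217 days after the deed), so its recording date stands.
As a condominium assessment lien, C is senior to every other lien.
Among the remaining liens, by effective date: A (December 16, 2015), D (March 8, 2016), B (October 3, 2016).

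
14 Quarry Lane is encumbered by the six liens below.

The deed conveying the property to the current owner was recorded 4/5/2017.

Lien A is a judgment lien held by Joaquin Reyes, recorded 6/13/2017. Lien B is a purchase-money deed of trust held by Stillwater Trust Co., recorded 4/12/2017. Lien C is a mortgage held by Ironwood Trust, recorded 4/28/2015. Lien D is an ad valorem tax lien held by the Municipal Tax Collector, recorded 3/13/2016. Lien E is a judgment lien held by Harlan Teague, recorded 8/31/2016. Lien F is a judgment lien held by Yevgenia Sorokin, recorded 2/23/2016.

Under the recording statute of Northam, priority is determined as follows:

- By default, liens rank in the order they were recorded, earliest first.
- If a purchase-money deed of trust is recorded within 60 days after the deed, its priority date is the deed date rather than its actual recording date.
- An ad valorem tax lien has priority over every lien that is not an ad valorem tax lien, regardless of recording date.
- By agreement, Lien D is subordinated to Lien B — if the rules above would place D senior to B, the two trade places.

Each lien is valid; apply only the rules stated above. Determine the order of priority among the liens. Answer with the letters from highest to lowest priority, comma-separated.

B, C, F, E, D, A

First, effective dates: B's effective date is the deed date, 4/5/2017.
D is an ad valorem tax lien, so it outranks all other liens regardless of date.
Ordering the rest by effective date: C (4/28/2015), F (2/23/2016), E (8/31/2016), B (4/5/2017), A (6/13/2017).
D is senior to B before the subordination, so the two trade places.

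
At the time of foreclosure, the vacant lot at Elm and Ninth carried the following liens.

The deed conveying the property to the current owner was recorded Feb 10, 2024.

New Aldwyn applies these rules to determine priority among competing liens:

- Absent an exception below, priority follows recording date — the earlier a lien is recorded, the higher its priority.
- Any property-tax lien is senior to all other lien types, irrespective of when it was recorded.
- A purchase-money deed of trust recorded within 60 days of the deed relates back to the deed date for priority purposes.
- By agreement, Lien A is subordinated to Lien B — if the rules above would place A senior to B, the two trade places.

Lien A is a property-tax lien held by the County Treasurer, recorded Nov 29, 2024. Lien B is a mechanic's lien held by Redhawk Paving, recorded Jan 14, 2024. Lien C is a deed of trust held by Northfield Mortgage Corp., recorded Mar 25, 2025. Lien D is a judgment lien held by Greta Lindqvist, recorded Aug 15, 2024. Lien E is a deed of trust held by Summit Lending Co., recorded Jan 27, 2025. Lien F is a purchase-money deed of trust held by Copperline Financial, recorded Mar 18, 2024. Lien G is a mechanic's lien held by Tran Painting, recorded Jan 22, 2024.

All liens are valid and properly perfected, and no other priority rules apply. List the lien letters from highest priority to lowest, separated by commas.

Adjusting effective dates: F's effective date is the deed date, Feb 10, 2024.
As a property-tax lien, A is senior to every other lien.
Ordering the rest by effective date: B (Jan 14, 2024), G (Jan 22, 2024), F (Feb 10, 2024), D (Aug 15, 2024), E (Jan 27, 2025), C (Mar 25, 2025).
A would otherwise be senior to B, so under the subordination agreement A and B exchange positions.

B, A, G, F, D, E, C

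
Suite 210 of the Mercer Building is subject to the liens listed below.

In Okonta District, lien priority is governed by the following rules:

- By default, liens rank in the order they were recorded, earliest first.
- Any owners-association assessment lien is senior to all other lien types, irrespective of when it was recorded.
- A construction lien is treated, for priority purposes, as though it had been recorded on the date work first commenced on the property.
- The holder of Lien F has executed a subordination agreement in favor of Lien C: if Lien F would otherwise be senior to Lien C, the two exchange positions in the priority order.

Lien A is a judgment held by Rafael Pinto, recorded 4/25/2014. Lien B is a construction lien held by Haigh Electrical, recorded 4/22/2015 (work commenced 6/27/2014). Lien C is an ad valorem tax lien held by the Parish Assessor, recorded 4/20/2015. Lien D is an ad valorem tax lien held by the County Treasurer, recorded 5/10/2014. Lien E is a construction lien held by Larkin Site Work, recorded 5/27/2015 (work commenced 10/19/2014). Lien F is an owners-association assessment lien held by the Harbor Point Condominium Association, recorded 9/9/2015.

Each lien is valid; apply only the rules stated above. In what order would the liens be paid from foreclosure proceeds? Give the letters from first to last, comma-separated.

C, A, D, B, E, F

First, effective dates: B relates back to 6/27/2014 (work commenced); E relates back to 10/19/2014 (work commenced).
F is an owners-association assessment lien, so it outranks all other liens regardless of date.
Ordering the rest by effective date: A (4/25/2014), D (5/10/2014), B (6/27/2014), E (10/19/2014), C (4/20/2015).
The subordination applies — F was senior to C — so F and C swap.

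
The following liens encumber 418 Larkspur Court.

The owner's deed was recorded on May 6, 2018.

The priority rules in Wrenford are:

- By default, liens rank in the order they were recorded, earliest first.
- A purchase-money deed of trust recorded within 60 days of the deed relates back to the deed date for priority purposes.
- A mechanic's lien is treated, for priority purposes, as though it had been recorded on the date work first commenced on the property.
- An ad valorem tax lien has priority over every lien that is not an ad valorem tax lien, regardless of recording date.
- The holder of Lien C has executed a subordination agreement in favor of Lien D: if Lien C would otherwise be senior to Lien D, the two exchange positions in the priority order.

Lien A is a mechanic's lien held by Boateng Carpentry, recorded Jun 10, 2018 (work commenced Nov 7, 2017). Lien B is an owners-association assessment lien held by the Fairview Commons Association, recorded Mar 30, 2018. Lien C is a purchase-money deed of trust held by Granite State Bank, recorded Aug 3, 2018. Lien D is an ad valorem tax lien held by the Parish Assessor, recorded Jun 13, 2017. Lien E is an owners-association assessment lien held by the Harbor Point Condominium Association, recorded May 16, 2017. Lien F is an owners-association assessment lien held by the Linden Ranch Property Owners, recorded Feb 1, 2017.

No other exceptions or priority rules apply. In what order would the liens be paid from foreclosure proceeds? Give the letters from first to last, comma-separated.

D, F, E, A, B, C

First, effective dates: A relates back to Nov 7, 2017 (work commenced); C was recorded 89 days after the deed — beyond 60 days — so no relation-back applies.
D, as an ad valorem tax lien, has superpriority and ranks first.
Among the remaining liens, by effective date: F (Feb 1, 2017), E (May 16, 2017), A (Nov 7, 2017), B (Mar 30, 2018), C (Aug 3, 2018).
Since C is not senior to D, the subordination leaves the order unchanged.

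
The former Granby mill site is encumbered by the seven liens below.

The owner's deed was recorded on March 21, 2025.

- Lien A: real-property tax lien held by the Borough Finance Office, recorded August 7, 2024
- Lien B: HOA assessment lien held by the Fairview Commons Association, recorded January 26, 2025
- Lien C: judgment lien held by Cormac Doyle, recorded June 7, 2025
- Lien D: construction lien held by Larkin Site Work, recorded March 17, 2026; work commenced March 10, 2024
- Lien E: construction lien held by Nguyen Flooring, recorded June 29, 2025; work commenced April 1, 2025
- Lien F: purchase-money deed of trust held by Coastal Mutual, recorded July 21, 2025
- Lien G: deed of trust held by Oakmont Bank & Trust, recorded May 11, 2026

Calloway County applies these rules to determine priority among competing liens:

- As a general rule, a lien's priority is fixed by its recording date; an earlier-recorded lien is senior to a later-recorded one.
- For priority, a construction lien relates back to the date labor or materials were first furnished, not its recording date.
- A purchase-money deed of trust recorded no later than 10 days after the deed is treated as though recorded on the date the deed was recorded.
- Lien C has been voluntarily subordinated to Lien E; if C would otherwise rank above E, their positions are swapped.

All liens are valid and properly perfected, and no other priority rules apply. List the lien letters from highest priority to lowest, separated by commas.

D, A, B, E, C, F, G

Adjusting effective dates: D relates back to March 10, 2024 (work commenced); E's effective date is April 1, 2025, when work began; F was recorded 122 days after the deed — beyond 10 days — so no relation-back applies.
Sorted by effective date: D (March 10, 2024), A (August 7, 2024), B (January 26, 2025), E (April 1, 2025), C (June 7, 2025), F (July 21, 2025), G (May 11, 2026).
Since C is not senior to E, the subordination leaves the order unchanged.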